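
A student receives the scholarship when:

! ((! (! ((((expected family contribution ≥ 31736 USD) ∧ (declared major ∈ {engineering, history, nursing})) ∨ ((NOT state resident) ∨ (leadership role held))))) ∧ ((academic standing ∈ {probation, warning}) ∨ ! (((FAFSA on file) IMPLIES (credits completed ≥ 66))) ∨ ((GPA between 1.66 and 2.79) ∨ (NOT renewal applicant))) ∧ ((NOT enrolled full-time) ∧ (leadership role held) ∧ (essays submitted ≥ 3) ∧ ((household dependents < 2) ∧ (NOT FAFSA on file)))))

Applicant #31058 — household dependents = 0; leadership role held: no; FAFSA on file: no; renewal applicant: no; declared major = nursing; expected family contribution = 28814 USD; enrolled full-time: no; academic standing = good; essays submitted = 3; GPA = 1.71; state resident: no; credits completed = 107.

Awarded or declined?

Atomic conditions:
  expected family contribution ≥ 31736 USD: 28814 ≥ 31736 is false
  declared major ∈ {engineering, history, nursing}: nursing is in the set → true
  NOT state resident: no → true
  leadership role held: no → false
  academic standing ∈ {probation, warning}: good is not in the set → false
  FAFSA on file: no → false
  credits completed ≥ 66: 107 ≥ 66 is true
  GPA between 1.66 and 2.79: 1.71 in [1.66, 2.79] is true
  NOT renewal applicant: no → true
  NOT enrolled full-time: no → true
  essays submitted ≥ 3: 3 ≥ 3 is true
  household dependents < 2: 0 < 2 is true
  NOT FAFSA on file: no → true
Combine:
[1.1.1.1.1] false AND true = false
[1.1.1.1.2] true OR false = true
[1.1.1.1] false OR true = true
[1.1.1] NOT true = false
[1.1] NOT false = true
[1.2.2.1] false → true (antecedent false ⇒ implication holds) = true
[1.2.2] NOT true = false
[1.2.3] true OR true = true
[1.2] false OR false OR true = true
[1.3.4] true AND true = true
[1.3] true AND false AND true AND true = false
[1] true AND true AND false = false
[root] NOT false = true
Overall: true → awarded

Awarded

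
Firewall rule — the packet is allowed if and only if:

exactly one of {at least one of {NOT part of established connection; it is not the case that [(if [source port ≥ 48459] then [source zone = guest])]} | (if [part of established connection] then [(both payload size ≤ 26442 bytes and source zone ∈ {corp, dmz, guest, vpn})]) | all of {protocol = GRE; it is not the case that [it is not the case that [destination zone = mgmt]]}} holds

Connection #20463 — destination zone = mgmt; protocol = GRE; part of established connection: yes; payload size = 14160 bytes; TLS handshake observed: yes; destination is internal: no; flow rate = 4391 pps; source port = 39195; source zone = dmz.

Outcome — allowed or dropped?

Dropped

Atomic conditions:
  NOT part of established connection: yes → false
  source port ≥ 48459: 39195 ≥ 48459 is false
  source zone = guest: dmz == guest is false
  part of established connection: yes → true
  payload size ≤ 26442 bytes: 14160 ≤ 26442 is true
  source zone ∈ {corp, dmz, guest, vpn}: dmz is in the set → true
  protocol = GRE: GRE == GRE is true
  destination zone = mgmt: mgmt == mgmt is true
Combine:
[1.2.1] false → false (antecedent false ⇒ implication holds) = true
[1.2] NOT true = false
[1] false OR false = false
[2.2] true AND true = true
[2] true → true = true
[3.2.1] NOT true = false
[3.2] NOT false = true
[3] true AND true = true
[root] exactly-one(false, true, true) = false
Overall: false → dropped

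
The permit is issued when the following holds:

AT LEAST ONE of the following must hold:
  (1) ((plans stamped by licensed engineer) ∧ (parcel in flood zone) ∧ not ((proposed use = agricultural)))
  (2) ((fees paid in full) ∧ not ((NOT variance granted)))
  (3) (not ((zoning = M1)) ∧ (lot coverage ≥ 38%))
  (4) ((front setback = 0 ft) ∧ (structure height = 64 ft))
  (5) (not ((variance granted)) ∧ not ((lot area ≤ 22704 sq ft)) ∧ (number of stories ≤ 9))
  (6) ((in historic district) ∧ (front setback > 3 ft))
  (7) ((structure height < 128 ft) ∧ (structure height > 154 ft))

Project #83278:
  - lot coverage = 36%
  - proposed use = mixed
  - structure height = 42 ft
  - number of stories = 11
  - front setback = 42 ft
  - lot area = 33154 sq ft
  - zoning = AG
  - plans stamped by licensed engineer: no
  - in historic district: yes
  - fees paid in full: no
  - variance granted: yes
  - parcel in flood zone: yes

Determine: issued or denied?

Atomic conditions:
  plans stamped by licensed engineer: no → false
  parcel in flood zone: yes → true
  proposed use = agricultural: mixed == agricultural is false
  fees paid in full: no → false
  NOT variance granted: yes → false
  zoning = M1: AG == M1 is false
  lot coverage ≥ 38%: 36 ≥ 38 is false
  front setback = 0 ft: 42 == 0 is false
  structure height = 64 ft: 42 == 64 is false
  variance granted: yes → true
  lot area ≤ 22704 sq ft: 33154 ≤ 22704 is false
  number of stories ≤ 9: 11 ≤ 9 is false
  in historic district: yes → true
  front setback > 3 ft: 42 > 3 is true
  structure height < 128 ft: 42 < 128 is true
  structure height > 154 ft: 42 > 154 is false
Combine:
[1.3] NOT false = true
[1] false AND true AND true = false
[2.2] NOT false = true
[2] false AND true = false
[3.1] NOT false = true
[3] true AND false = false
[4] false AND false = false
[5.1] NOT true = false
[5.2] NOT false = true
[5] false AND true AND false = false
[6] true AND true = true
[7] true AND false = false
[root] false OR false OR false OR false OR false OR true OR false = true
Overall: true → issued

Issued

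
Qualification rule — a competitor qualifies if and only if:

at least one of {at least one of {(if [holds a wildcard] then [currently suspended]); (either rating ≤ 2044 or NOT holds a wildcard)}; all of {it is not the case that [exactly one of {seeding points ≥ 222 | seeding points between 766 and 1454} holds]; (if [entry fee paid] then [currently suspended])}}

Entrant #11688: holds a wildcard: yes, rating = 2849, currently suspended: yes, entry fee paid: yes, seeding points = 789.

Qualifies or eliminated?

Qualifies

Atomic conditions:
  holds a wildcard: yes → true
  currently suspended: yes → true
  rating ≤ 2044: 2849 ≤ 2044 is false
  NOT holds a wildcard: yes → false
  seeding points ≥ 222: 789 ≥ 222 is true
  seeding points between 766 and 1454: 789 in [766, 1454] is true
  entry fee paid: yes → true
Combine:
[1.1] true → true = true
[1.2] false OR false = false
[1] true OR false = true
[2.1.1] exactly-one(true, true) = false
[2.1] NOT false = true
[2.2] true → true = true
[2] true AND true = true
[root] true OR true = true
Overall: true → qualifies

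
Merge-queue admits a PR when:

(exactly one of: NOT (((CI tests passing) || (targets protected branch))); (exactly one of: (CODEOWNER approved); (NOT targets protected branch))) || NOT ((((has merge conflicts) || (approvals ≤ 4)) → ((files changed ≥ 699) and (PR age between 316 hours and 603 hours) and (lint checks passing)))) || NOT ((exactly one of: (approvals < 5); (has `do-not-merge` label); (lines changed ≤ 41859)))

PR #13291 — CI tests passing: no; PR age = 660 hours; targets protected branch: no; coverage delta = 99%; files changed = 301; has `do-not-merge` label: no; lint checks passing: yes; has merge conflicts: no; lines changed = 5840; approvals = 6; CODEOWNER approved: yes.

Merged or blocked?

Atomic conditions:
  CI tests passing: no → false
  targets protected branch: no → false
  CODEOWNER approved: yes → true
  NOT targets protected branch: no → true
  has merge conflicts: no → false
  approvals ≤ 4: 6 ≤ 4 is false
  files changed ≥ 699: 301 ≥ 699 is false
  PR age between 316 hours and 603 hours: 660 in [316, 603] is false
  lint checks passing: yes → true
  approvals < 5: 6 < 5 is false
  has `do-not-merge` label: no → false
  lines changed ≤ 41859: 5840 ≤ 41859 is true
Combine:
[1.1.1] false OR false = false
[1.1] NOT false = true
[1.2] exactly-one(true, true) = false
[1] exactly-one(true, false) = true
[2.1.1] false OR false = false
[2.1.2] false AND false AND true = false
[2.1] false → false (antecedent false ⇒ implication holds) = true
[2] NOT true = false
[3.1] exactly-one(false, false, true) = true
[3] NOT true = false
[root] true OR false OR false = true
Overall: true → merged

Merged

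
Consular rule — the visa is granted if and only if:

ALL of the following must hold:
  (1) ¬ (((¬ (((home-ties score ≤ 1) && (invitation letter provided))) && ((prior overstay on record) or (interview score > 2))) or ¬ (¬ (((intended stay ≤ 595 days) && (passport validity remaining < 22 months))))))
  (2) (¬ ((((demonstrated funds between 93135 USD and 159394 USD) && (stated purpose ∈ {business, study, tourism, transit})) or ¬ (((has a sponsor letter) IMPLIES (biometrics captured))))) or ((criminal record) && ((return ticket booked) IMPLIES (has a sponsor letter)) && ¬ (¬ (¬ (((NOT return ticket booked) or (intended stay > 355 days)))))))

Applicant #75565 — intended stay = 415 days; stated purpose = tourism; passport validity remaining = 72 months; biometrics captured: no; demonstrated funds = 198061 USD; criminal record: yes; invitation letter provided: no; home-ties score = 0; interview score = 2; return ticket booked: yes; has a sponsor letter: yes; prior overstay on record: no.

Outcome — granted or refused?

Refused

Atomic conditions:
  home-ties score ≤ 1: 0 ≤ 1 is true
  invitation letter provided: no → false
  prior overstay on record: no → false
  interview score > 2: 2 > 2 is false
  intended stay ≤ 595 days: 415 ≤ 595 is true
  passport validity remaining < 22 months: 72 < 22 is false
  demonstrated funds between 93135 USD and 159394 USD: 198061 in [93135, 159394] is false
  stated purpose ∈ {business, study, tourism, transit}: tourism is in the set → true
  has a sponsor letter: yes → true
  biometrics captured: no → false
  criminal record: yes → true
  return ticket booked: yes → true
  NOT return ticket booked: yes → false
  intended stay > 355 days: 415 > 355 is true
Combine:
[1.1.1.1.1] true AND false = false
[1.1.1.1] NOT false = true
[1.1.1.2] false OR false = false
[1.1.1] true AND false = false
[1.1.2.1.1] true AND false = false
[1.1.2.1] NOT false = true
[1.1.2] NOT true = false
[1.1] false OR false = false
[1] NOT false = true
[2.1.1.1] false AND true = false
[2.1.1.2.1] true → false = false
[2.1.1.2] NOT false = true
[2.1.1] false OR true = true
[2.1] NOT true = false
[2.2.2] true → true = true
[2.2.3.1.1.1] false OR true = true
[2.2.3.1.1] NOT true = false
[2.2.3.1] NOT false = true
[2.2.3] NOT true = false
[2.2] true AND true AND false = false
[2] false OR false = false
[root] true AND false = false
Overall: false → refused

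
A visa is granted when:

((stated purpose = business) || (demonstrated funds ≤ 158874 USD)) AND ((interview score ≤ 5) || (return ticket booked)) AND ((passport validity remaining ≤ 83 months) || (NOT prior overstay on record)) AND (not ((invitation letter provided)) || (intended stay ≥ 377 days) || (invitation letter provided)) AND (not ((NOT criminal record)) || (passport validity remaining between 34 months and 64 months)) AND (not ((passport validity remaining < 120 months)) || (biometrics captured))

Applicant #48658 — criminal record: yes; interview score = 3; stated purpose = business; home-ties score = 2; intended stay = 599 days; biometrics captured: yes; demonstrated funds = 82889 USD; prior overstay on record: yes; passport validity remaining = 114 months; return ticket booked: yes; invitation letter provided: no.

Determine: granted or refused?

Refused

Atomic conditions:
  stated purpose = business: business == business is true
  demonstrated funds ≤ 158874 USD: 82889 ≤ 158874 is true
  interview score ≤ 5: 3 ≤ 5 is true
  return ticket booked: yes → true
  passport validity remaining ≤ 83 months: 114 ≤ 83 is false
  NOT prior overstay on record: yes → false
  invitation letter provided: no → false
  intended stay ≥ 377 days: 599 ≥ 377 is true
  NOT criminal record: yes → false
  passport validity remaining between 34 months and 64 months: 114 in [34, 64] is false
  passport validity remaining < 120 months: 114 < 120 is true
  biometrics captured: yes → true
Combine:
[1] true OR true = true
[2] true OR true = true
[3] false OR false = false
[4.1] NOT false = true
[4] true OR true OR false = true
[5.1] NOT false = true
[5] true OR false = true
[6.1] NOT true = false
[6] false OR true = true
[root] true AND true AND false AND true AND true AND true = false
Overall: false → refused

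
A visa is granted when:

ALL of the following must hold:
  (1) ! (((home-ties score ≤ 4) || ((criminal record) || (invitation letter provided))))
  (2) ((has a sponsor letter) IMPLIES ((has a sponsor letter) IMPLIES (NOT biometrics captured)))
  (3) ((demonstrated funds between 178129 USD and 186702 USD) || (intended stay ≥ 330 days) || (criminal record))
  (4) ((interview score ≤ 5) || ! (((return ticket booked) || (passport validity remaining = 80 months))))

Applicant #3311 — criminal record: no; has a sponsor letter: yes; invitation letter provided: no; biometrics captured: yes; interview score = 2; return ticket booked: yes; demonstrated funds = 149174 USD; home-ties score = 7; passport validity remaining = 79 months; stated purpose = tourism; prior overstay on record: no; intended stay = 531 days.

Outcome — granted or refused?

Refused

Atomic conditions:
  home-ties score ≤ 4: 7 ≤ 4 is false
  criminal record: no → false
  invitation letter provided: no → false
  has a sponsor letter: yes → true
  NOT biometrics captured: yes → false
  demonstrated funds between 178129 USD and 186702 USD: 149174 in [178129, 186702] is false
  intended stay ≥ 330 days: 531 ≥ 330 is true
  interview score ≤ 5: 2 ≤ 5 is true
  return ticket booked: yes → true
  passport validity remaining = 80 months: 79 == 80 is false
Combine:
[1.1.2] false OR false = false
[1.1] false OR false = false
[1] NOT false = true
[2.2] true → false = false
[2] true → false = false
[3] false OR true OR false = true
[4.2.1] true OR false = true
[4.2] NOT true = false
[4] true OR false = true
[root] true AND false AND true AND true = false
Overall: false → refused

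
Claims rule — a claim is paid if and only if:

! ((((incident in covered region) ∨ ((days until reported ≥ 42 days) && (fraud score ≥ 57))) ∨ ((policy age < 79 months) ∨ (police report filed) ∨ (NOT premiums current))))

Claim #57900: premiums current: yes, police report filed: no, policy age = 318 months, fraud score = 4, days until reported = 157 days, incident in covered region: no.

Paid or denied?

Paid

Atomic conditions:
  incident in covered region: no → false
  days until reported ≥ 42 days: 157 ≥ 42 is true
  fraud score ≥ 57: 4 ≥ 57 is false
  policy age < 79 months: 318 < 79 is false
  police report filed: no → false
  NOT premiums current: yes → false
Combine:
[1.1.2] true AND false = false
[1.1] false OR false = false
[1.2] false OR false OR false = false
[1] false OR false = false
[root] NOT false = true
Overall: true → paid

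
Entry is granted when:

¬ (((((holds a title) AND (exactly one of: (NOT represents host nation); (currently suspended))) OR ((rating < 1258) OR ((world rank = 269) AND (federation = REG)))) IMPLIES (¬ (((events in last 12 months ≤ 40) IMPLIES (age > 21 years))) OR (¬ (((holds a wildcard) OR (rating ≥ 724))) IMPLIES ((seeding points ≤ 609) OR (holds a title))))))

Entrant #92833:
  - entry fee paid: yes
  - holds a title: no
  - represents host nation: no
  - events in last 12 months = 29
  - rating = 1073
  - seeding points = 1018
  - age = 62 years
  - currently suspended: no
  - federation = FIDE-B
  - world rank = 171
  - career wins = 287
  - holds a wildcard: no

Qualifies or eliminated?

Eliminated

Atomic conditions:
  holds a title: no → false
  NOT represents host nation: no → true
  currently suspended: no → false
  rating < 1258: 1073 < 1258 is true
  world rank = 269: 171 == 269 is false
  federation = REG: FIDE-B == REG is false
  events in last 12 months ≤ 40: 29 ≤ 40 is true
  age > 21 years: 62 > 21 is true
  holds a wildcard: no → false
  rating ≥ 724: 1073 ≥ 724 is true
  seeding points ≤ 609: 1018 ≤ 609 is false
Combine:
[1.1.1.2] exactly-one(true, false) = true
[1.1.1] false AND true = false
[1.1.2.2] false AND false = false
[1.1.2] true OR false = true
[1.1] false OR true = true
[1.2.1.1] true → true = true
[1.2.1] NOT true = false
[1.2.2.1.1] false OR true = true
[1.2.2.1] NOT true = false
[1.2.2.2] false OR false = false
[1.2.2] false → false (antecedent false ⇒ implication holds) = true
[1.2] false OR true = true
[1] true → true = true
[root] NOT true = false
Overall: false → eliminated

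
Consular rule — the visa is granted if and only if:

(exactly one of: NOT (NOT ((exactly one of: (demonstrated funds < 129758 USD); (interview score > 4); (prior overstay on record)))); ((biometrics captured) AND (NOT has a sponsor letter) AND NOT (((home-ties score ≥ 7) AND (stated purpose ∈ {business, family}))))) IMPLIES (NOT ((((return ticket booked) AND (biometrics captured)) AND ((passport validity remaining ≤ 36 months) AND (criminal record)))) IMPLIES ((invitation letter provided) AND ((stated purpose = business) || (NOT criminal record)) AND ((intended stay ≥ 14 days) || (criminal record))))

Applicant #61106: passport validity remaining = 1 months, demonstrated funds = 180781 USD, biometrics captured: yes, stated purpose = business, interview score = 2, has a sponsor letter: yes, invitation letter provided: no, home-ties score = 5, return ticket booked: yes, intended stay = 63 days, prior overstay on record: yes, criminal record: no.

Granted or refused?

Refused

Atomic conditions:
  demonstrated funds < 129758 USD: 180781 < 129758 is false
  interview score > 4: 2 > 4 is false
  prior overstay on record: yes → true
  biometrics captured: yes → true
  NOT has a sponsor letter: yes → false
  home-ties score ≥ 7: 5 ≥ 7 is false
  stated purpose ∈ {business, family}: business is in the set → true
  return ticket booked: yes → true
  passport validity remaining ≤ 36 months: 1 ≤ 36 is true
  criminal record: no → false
  invitation letter provided: no → false
  stated purpose = business: business == business is true
  NOT criminal record: no → true
  intended stay ≥ 14 days: 63 ≥ 14 is true
Combine:
[1.1.1.1] exactly-one(false, false, true) = true
[1.1.1] NOT true = false
[1.1] NOT false = true
[1.2.3.1] false AND true = false
[1.2.3] NOT false = true
[1.2] true AND false AND true = false
[1] exactly-one(true, false) = true
[2.1.1.1] true AND true = true
[2.1.1.2] true AND false = false
[2.1.1] true AND false = false
[2.1] NOT false = true
[2.2.2] true OR true = true
[2.2.3] true OR false = true
[2.2] false AND true AND true = false
[2] true → false = false
[root] true → false = false
Overall: false → refused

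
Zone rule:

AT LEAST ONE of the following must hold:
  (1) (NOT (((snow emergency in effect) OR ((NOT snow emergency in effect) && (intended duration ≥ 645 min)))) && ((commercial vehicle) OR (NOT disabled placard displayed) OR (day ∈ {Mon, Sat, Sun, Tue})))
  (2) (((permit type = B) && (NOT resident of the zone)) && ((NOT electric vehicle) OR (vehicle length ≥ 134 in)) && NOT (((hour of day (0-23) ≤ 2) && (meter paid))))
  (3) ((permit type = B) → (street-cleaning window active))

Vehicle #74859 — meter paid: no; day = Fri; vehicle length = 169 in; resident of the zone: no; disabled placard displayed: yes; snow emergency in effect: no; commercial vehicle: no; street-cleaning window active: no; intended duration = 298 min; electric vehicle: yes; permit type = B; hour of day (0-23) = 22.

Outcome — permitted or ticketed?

Atomic conditions:
  snow emergency in effect: no → false
  NOT snow emergency in effect: no → true
  intended duration ≥ 645 min: 298 ≥ 645 is false
  commercial vehicle: no → false
  NOT disabled placard displayed: yes → false
  day ∈ {Mon, Sat, Sun, Tue}: Fri is not in the set → false
  permit type = B: B == B is true
  NOT resident of the zone: no → true
  NOT electric vehicle: yes → false
  vehicle length ≥ 134 in: 169 ≥ 134 is true
  hour of day (0-23) ≤ 2: 22 ≤ 2 is false
  meter paid: no → false
  street-cleaning window active: no → false
Combine:
[1.1.1.2] true AND false = false
[1.1.1] false OR false = false
[1.1] NOT false = true
[1.2] false OR false OR false = false
[1] true AND false = false
[2.1] true AND true = true
[2.2] false OR true = true
[2.3.1] false AND false = false
[2.3] NOT false = true
[2] true AND true AND true = true
[3] true → false = false
[root] false OR true OR false = true
Overall: true → permitted

Permitted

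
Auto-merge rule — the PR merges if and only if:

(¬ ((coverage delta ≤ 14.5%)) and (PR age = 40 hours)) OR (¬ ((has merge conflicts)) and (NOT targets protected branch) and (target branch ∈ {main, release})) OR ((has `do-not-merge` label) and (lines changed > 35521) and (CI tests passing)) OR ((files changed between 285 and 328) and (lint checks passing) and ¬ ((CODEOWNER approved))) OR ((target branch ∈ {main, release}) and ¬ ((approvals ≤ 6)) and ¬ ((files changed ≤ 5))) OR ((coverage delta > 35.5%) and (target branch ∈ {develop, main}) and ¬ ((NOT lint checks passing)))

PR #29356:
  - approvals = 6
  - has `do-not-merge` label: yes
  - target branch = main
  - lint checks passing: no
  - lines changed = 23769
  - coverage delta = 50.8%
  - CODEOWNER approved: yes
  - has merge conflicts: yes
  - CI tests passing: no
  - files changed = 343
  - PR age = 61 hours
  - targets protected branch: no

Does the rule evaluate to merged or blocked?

Atomic conditions:
  coverage delta ≤ 14.5%: 50.8 ≤ 14.5 is false
  PR age = 40 hours: 61 == 40 is false
  has merge conflicts: yes → true
  NOT targets protected branch: no → true
  target branch ∈ {main, release}: main is in the set → true
  has `do-not-merge` label: yes → true
  lines changed > 35521: 23769 > 35521 is false
  CI tests passing: no → false
  files changed between 285 and 328: 343 in [285, 328] is false
  lint checks passing: no → false
  CODEOWNER approved: yes → true
  approvals ≤ 6: 6 ≤ 6 is true
  files changed ≤ 5: 343 ≤ 5 is false
  coverage delta > 35.5%: 50.8 > 35.5 is true
  target branch ∈ {develop, main}: main is in the set → true
  NOT lint checks passing: no → true
Combine:
[1.1] NOT false = true
[1] true AND false = false
[2.1] NOT true = false
[2] false AND true AND true = false
[3] true AND false AND false = false
[4.3] NOT true = false
[4] false AND false AND false = false
[5.2] NOT true = false
[5.3] NOT false = true
[5] true AND false AND true = false
[6.3] NOT true = false
[6] true AND true AND false = false
[root] false OR false OR false OR false OR false OR false = false
Overall: false → blocked

Blocked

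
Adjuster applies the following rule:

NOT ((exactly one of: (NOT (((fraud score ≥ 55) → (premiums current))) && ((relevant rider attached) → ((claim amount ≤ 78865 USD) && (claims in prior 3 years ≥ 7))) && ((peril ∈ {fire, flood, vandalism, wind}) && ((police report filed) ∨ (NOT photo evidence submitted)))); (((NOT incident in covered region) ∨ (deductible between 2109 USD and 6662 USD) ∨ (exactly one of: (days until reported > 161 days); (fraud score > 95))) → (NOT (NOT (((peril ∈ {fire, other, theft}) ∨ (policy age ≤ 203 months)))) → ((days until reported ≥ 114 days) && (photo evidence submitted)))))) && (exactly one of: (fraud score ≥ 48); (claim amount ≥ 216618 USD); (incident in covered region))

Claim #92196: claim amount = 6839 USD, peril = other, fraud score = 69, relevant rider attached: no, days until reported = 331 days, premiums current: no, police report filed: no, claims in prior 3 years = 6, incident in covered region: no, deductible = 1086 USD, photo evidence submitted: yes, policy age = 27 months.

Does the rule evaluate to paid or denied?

Denied

Atomic conditions:
  fraud score ≥ 55: 69 ≥ 55 is true
  premiums current: no → false
  relevant rider attached: no → false
  claim amount ≤ 78865 USD: 6839 ≤ 78865 is true
  claims in prior 3 years ≥ 7: 6 ≥ 7 is false
  peril ∈ {fire, flood, vandalism, wind}: other is not in the set → false
  police report filed: no → false
  NOT photo evidence submitted: yes → false
  NOT incident in covered region: no → true
  deductible between 2109 USD and 6662 USD: 1086 in [2109, 6662] is false
  days until reported > 161 days: 331 > 161 is true
  fraud score > 95: 69 > 95 is false
  peril ∈ {fire, other, theft}: other is in the set → true
  policy age ≤ 203 months: 27 ≤ 203 is true
  days until reported ≥ 114 days: 331 ≥ 114 is true
  photo evidence submitted: yes → true
  fraud score ≥ 48: 69 ≥ 48 is true
  claim amount ≥ 216618 USD: 6839 ≥ 216618 is false
  incident in covered region: no → false
Combine:
[1.1.1.1.1] true → false = false
[1.1.1.1] NOT false = true
[1.1.1.2.2] true AND false = false
[1.1.1.2] false → false (antecedent false ⇒ implication holds) = true
[1.1.1.3.2] false OR false = false
[1.1.1.3] false AND false = false
[1.1.1] true AND true AND false = false
[1.1.2.1.3] exactly-one(true, false) = true
[1.1.2.1] true OR false OR true = true
[1.1.2.2.1.1.1] true OR true = true
[1.1.2.2.1.1] NOT true = false
[1.1.2.2.1] NOT false = true
[1.1.2.2.2] true AND true = true
[1.1.2.2] true → true = true
[1.1.2] true → true = true
[1.1] exactly-one(false, true) = true
[1] NOT true = false
[2] exactly-one(true, false, false) = true
[root] false AND true = false
Overall: false → denied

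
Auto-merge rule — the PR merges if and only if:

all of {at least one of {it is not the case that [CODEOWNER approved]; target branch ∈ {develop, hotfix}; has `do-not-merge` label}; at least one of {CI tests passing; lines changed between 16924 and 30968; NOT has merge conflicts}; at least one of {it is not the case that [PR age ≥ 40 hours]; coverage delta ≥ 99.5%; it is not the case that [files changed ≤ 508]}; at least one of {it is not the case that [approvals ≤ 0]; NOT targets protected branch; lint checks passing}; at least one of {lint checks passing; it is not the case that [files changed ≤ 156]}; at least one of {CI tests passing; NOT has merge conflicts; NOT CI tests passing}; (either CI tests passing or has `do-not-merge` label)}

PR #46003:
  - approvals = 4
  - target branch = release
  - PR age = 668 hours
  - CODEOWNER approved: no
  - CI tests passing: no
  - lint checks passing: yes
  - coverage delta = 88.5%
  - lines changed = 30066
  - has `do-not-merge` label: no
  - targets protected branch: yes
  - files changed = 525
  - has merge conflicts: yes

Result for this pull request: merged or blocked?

Blocked

Atomic conditions:
  CODEOWNER approved: no → false
  target branch ∈ {develop, hotfix}: release is not in the set → false
  has `do-not-merge` label: no → false
  CI tests passing: no → false
  lines changed between 16924 and 30968: 30066 in [16924, 30968] is true
  NOT has merge conflicts: yes → false
  PR age ≥ 40 hours: 668 ≥ 40 is true
  coverage delta ≥ 99.5%: 88.5 ≥ 99.5 is false
  files changed ≤ 508: 525 ≤ 508 is false
  approvals ≤ 0: 4 ≤ 0 is false
  NOT targets protected branch: yes → false
  lint checks passing: yes → true
  files changed ≤ 156: 525 ≤ 156 is false
  NOT CI tests passing: no → true
Combine:
[1.1] NOT false = true
[1] true OR false OR false = true
[2] false OR true OR false = true
[3.1] NOT true = false
[3.3] NOT false = true
[3] false OR false OR true = true
[4.1] NOT false = true
[4] true OR false OR true = true
[5.2] NOT false = true
[5] true OR true = true
[6] false OR false OR true = true
[7] false OR false = false
[root] true AND true AND true AND true AND true AND true AND false = false
Overall: false → blocked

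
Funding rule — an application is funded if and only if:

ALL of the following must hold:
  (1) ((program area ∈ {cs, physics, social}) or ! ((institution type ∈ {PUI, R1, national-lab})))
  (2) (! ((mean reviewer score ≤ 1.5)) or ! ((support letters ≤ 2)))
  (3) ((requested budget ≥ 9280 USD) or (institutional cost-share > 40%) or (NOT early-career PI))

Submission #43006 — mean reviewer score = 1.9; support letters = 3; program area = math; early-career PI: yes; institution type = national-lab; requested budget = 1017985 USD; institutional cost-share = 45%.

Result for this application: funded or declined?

Declined

Atomic conditions:
  program area ∈ {cs, physics, social}: math is not in the set → false
  institution type ∈ {PUI, R1, national-lab}: national-lab is in the set → true
  mean reviewer score ≤ 1.5: 1.9 ≤ 1.5 is false
  support letters ≤ 2: 3 ≤ 2 is false
  requested budget ≥ 9280 USD: 1017985 ≥ 9280 is true
  institutional cost-share > 40%: 45 > 40 is true
  NOT early-career PI: yes → false
Combine:
[1.2] NOT true = false
[1] false OR false = false
[2.1] NOT false = true
[2.2] NOT false = true
[2] true OR true = true
[3] true OR true OR false = true
[root] false AND true AND true = false
Overall: false → declined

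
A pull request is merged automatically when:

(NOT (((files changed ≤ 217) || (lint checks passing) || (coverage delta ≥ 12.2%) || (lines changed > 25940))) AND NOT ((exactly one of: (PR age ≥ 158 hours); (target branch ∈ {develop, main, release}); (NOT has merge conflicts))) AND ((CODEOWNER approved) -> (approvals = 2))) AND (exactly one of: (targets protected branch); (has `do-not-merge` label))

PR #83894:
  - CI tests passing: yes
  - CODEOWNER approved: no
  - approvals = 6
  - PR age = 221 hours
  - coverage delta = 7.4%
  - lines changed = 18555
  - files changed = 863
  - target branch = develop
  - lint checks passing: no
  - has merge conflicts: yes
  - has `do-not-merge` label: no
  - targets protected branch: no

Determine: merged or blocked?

Blocked

Atomic conditions:
  files changed ≤ 217: 863 ≤ 217 is false
  lint checks passing: no → false
  coverage delta ≥ 12.2%: 7.4 ≥ 12.2 is false
  lines changed > 25940: 18555 > 25940 is false
  PR age ≥ 158 hours: 221 ≥ 158 is true
  target branch ∈ {develop, main, release}: develop is in the set → true
  NOT has merge conflicts: yes → false
  CODEOWNER approved: no → false
  approvals = 2: 6 == 2 is false
  targets protected branch: no → false
  has `do-not-merge` label: no → false
Combine:
[1.1.1] false OR false OR false OR false = false
[1.1] NOT false = true
[1.2.1] exactly-one(true, true, false) = false
[1.2] NOT false = true
[1.3] false → false (antecedent false ⇒ implication holds) = true
[1] true AND true AND true = true
[2] exactly-one(false, false) = false
[root] true AND false = false
Overall: false → blocked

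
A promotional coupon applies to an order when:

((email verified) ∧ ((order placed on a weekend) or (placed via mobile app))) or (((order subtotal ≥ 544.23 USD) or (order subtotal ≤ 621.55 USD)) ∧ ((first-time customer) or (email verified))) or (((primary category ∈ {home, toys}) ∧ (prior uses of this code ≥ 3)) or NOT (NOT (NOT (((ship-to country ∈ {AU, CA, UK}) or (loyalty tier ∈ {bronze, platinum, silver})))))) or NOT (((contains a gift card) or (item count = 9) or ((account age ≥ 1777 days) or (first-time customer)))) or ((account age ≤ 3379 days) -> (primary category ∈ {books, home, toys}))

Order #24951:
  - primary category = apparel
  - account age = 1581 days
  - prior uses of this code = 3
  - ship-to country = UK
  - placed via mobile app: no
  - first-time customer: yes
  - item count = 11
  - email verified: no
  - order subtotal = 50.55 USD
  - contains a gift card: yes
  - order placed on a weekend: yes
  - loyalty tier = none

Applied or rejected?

Applied

Atomic conditions:
  email verified: no → false
  order placed on a weekend: yes → true
  placed via mobile app: no → false
  order subtotal ≥ 544.23 USD: 50.55 ≥ 544.23 is false
  order subtotal ≤ 621.55 USD: 50.55 ≤ 621.55 is true
  first-time customer: yes → true
  primary category ∈ {home, toys}: apparel is not in the set → false
  prior uses of this code ≥ 3: 3 ≥ 3 is true
  ship-to country ∈ {AU, CA, UK}: UK is in the set → true
  loyalty tier ∈ {bronze, platinum, silver}: none is not in the set → false
  contains a gift card: yes → true
  item count = 9: 11 == 9 is false
  account age ≥ 1777 days: 1581 ≥ 1777 is false
  account age ≤ 3379 days: 1581 ≤ 3379 is true
  primary category ∈ {books, home, toys}: apparel is not in the set → false
Combine:
[1.2] true OR false = true
[1] false AND true = false
[2.1] false OR true = true
[2.2] true OR false = true
[2] true AND true = true
[3.1] false AND true = false
[3.2.1.1.1] true OR false = true
[3.2.1.1] NOT true = false
[3.2.1] NOT false = true
[3.2] NOT true = false
[3] false OR false = false
[4.1.3] false OR true = true
[4.1] true OR false OR true = true
[4] NOT true = false
[5] true → false = false
[root] false OR true OR false OR false OR false = true
Overall: true → applied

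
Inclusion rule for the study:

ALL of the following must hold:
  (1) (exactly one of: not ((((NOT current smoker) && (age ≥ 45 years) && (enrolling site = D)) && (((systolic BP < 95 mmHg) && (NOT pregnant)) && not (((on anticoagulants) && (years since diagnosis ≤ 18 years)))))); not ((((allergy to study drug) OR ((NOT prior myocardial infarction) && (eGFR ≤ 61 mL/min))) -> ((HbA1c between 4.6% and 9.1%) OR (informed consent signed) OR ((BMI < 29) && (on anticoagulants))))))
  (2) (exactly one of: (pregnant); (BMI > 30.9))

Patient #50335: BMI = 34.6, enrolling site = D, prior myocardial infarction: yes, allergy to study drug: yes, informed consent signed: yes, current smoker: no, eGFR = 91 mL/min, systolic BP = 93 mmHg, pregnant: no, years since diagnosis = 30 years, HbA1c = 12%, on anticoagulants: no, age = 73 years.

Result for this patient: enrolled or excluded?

Excluded

Atomic conditions:
  NOT current smoker: no → true
  age ≥ 45 years: 73 ≥ 45 is true
  enrolling site = D: D == D is true
  systolic BP < 95 mmHg: 93 < 95 is true
  NOT pregnant: no → true
  on anticoagulants: no → false
  years since diagnosis ≤ 18 years: 30 ≤ 18 is false
  allergy to study drug: yes → true
  NOT prior myocardial infarction: yes → false
  eGFR ≤ 61 mL/min: 91 ≤ 61 is false
  HbA1c between 4.6% and 9.1%: 12 in [4.6, 9.1] is false
  informed consent signed: yes → true
  BMI < 29: 34.6 < 29 is false
  pregnant: no → false
  BMI > 30.9: 34.6 > 30.9 is true
Combine:
[1.1.1.1] true AND true AND true = true
[1.1.1.2.1] true AND true = true
[1.1.1.2.2.1] false AND false = false
[1.1.1.2.2] NOT false = true
[1.1.1.2] true AND true = true
[1.1.1] true AND true = true
[1.1] NOT true = false
[1.2.1.1.2] false AND false = false
[1.2.1.1] true OR false = true
[1.2.1.2.3] false AND false = false
[1.2.1.2] false OR true OR false = true
[1.2.1] true → true = true
[1.2] NOT true = false
[1] exactly-one(false, false) = false
[2] exactly-one(false, true) = true
[root] false AND true = false
Overall: false → excluded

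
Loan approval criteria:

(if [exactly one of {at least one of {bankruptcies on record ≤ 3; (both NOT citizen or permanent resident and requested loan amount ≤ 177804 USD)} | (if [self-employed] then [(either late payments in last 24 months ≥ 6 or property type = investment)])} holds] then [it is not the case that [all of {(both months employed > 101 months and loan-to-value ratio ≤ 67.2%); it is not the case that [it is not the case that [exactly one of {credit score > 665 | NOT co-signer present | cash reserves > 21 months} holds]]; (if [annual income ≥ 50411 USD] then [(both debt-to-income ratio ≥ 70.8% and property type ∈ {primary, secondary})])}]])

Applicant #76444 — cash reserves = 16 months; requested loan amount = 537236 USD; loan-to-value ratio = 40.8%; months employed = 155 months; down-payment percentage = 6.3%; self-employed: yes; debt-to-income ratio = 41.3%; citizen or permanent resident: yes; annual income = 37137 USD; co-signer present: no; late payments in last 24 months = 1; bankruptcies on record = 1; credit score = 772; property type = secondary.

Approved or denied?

Atomic conditions:
  bankruptcies on record ≤ 3: 1 ≤ 3 is true
  NOT citizen or permanent resident: yes → false
  requested loan amount ≤ 177804 USD: 537236 ≤ 177804 is false
  self-employed: yes → true
  late payments in last 24 months ≥ 6: 1 ≥ 6 is false
  property type = investment: secondary == investment is false
  months employed > 101 months: 155 > 101 is true
  loan-to-value ratio ≤ 67.2%: 40.8 ≤ 67.2 is true
  credit score > 665: 772 > 665 is true
  NOT co-signer present: no → true
  cash reserves > 21 months: 16 > 21 is false
  annual income ≥ 50411 USD: 37137 ≥ 50411 is false
  debt-to-income ratio ≥ 70.8%: 41.3 ≥ 70.8 is false
  property type ∈ {primary, secondary}: secondary is in the set → true
Combine:
[1.1.2] false AND false = false
[1.1] true OR false = true
[1.2.2] false OR false = false
[1.2] true → false = false
[1] exactly-one(true, false) = true
[2.1.1] true AND true = true
[2.1.2.1.1] exactly-one(true, true, false) = false
[2.1.2.1] NOT false = true
[2.1.2] NOT true = false
[2.1.3.2] false AND true = false
[2.1.3] false → false (antecedent false ⇒ implication holds) = true
[2.1] true AND false AND true = false
[2] NOT false = true
[root] true → true = true
Overall: true → approved

Approved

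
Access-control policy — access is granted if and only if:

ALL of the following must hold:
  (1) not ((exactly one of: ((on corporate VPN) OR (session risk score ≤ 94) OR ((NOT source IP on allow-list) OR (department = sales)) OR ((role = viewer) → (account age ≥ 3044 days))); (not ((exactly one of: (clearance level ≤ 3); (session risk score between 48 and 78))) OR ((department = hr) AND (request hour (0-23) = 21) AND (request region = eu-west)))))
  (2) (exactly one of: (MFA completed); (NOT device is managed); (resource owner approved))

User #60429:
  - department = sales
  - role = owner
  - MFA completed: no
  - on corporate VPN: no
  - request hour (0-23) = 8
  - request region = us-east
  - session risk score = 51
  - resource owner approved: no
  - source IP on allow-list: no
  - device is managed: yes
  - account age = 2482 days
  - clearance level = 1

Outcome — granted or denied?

Atomic conditions:
  on corporate VPN: no → false
  session risk score ≤ 94: 51 ≤ 94 is true
  NOT source IP on allow-list: no → true
  department = sales: sales == sales is true
  role = viewer: owner == viewer is false
  account age ≥ 3044 days: 2482 ≥ 3044 is false
  clearance level ≤ 3: 1 ≤ 3 is true
  session risk score between 48 and 78: 51 in [48, 78] is true
  department = hr: sales == hr is false
  request hour (0-23) = 21: 8 == 21 is false
  request region = eu-west: us-east == eu-west is false
  MFA completed: no → false
  NOT device is managed: yes → false
  resource owner approved: no → false
Combine:
[1.1.1.3] true OR true = true
[1.1.1.4] false → false (antecedent false ⇒ implication holds) = true
[1.1.1] false OR true OR true OR true = true
[1.1.2.1.1] exactly-one(true, true) = false
[1.1.2.1] NOT false = true
[1.1.2.2] false AND false AND false = false
[1.1.2] true OR false = true
[1.1] exactly-one(true, true) = false
[1] NOT false = true
[2] exactly-one(false, false, false) = false
[root] true AND false = false
Overall: false → denied

Denied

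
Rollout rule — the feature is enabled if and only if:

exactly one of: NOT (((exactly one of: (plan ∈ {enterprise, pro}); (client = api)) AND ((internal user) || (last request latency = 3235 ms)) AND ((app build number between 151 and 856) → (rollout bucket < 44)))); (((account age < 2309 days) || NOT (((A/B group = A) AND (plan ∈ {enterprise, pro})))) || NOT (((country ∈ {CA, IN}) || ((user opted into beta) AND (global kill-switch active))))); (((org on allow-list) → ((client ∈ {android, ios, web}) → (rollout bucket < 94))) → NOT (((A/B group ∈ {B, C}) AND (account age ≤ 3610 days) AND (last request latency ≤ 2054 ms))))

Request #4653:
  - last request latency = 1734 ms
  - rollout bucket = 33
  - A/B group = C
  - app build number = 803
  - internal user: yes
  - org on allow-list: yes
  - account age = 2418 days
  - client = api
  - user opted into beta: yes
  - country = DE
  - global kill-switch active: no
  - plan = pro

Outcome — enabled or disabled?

Atomic conditions:
  plan ∈ {enterprise, pro}: pro is in the set → true
  client = api: api == api is true
  internal user: yes → true
  last request latency = 3235 ms: 1734 == 3235 is false
  app build number between 151 and 856: 803 in [151, 856] is true
  rollout bucket < 44: 33 < 44 is true
  account age < 2309 days: 2418 < 2309 is false
  A/B group = A: C == A is false
  country ∈ {CA, IN}: DE is not in the set → false
  user opted into beta: yes → true
  global kill-switch active: no → false
  org on allow-list: yes → true
  client ∈ {android, ios, web}: api is not in the set → false
  rollout bucket < 94: 33 < 94 is true
  A/B group ∈ {B, C}: C is in the set → true
  account age ≤ 3610 days: 2418 ≤ 3610 is true
  last request latency ≤ 2054 ms: 1734 ≤ 2054 is true
Combine:
[1.1.1] exactly-one(true, true) = false
[1.1.2] true OR false = true
[1.1.3] true → true = true
[1.1] false AND true AND true = false
[1] NOT false = true
[2.1.2.1] false AND true = false
[2.1.2] NOT false = true
[2.1] false OR true = true
[2.2.1.2] true AND false = false
[2.2.1] false OR false = false
[2.2] NOT false = true
[2] true OR true = true
[3.1.2] false → true (antecedent false ⇒ implication holds) = true
[3.1] true → true = true
[3.2.1] true AND true AND true = true
[3.2] NOT true = false
[3] true → false = false
[root] exactly-one(true, true, false) = false
Overall: false → disabled

Disabled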